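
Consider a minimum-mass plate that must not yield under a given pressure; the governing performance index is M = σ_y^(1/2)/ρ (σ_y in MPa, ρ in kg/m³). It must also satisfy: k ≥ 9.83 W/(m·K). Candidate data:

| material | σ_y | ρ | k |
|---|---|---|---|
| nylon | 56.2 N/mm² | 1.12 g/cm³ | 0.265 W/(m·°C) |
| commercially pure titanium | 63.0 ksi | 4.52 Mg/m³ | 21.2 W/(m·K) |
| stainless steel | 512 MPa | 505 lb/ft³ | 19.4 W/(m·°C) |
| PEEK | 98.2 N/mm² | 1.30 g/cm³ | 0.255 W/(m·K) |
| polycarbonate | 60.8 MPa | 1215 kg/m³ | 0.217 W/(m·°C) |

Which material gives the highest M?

Screen on constraints: k ≥ 9.83 W/(m·K). Survivors: commercially pure titanium, stainless steel.
In SI units:
  commercially pure titanium: σ_y = 434.4 MPa, ρ = 4520 kg/m³
  stainless steel: σ_y = 512.0 MPa, ρ = 8089 kg/m³
  commercially pure titanium: M = 4.61×10⁻³
  stainless steel: M = 2.80×10⁻³
Commercially pure titanium has the largest M.

commercially pure titanium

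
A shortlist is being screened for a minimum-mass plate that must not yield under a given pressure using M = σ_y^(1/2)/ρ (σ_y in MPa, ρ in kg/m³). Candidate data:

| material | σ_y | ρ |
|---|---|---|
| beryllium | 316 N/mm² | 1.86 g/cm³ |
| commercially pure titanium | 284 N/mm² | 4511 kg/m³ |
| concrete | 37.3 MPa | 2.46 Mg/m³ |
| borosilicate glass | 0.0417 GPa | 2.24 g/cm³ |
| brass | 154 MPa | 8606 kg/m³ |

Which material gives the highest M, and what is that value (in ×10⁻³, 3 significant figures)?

beryllium, M = 9.56×10⁻³

Putting every candidate on a common basis:
  beryllium: σ_y = 316.0 MPa, ρ = 1860 kg/m³
  commercially pure titanium: σ_y = 284.0 MPa, ρ = 4511 kg/m³
  concrete: σ_y = 37.30 MPa, ρ = 2460 kg/m³
  borosilicate glass: σ_y = 41.70 MPa, ρ = 2240 kg/m³
  brass: σ_y = 154.0 MPa, ρ = 8606 kg/m³
  beryllium: M = 9.56×10⁻³
  commercially pure titanium: M = 3.74×10⁻³
  borosilicate glass: M = 2.88×10⁻³
  concrete: M = 2.48×10⁻³
  brass: M = 1.44×10⁻³
Beryllium has the largest M.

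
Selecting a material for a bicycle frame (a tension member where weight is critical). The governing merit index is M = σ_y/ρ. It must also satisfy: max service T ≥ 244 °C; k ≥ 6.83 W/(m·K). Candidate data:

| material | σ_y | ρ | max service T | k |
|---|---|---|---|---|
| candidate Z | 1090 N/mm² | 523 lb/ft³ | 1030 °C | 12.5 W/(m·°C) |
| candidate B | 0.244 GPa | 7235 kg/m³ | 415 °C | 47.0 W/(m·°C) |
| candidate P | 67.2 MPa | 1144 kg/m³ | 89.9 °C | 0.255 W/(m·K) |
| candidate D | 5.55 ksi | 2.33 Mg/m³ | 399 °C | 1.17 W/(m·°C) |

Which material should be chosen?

candidate Z

Screen on constraints: max service T ≥ 244 °C; k ≥ 6.83 W/(m·K). Survivors: candidate Z, candidate B.
After converting to SI:
  candidate Z: σ_y = 1090 MPa, ρ = 8378 kg/m³
  candidate B: σ_y = 244.0 MPa, ρ = 7235 kg/m³
  candidate Z: M = 130 kN·m/kg
  candidate B: M = 33.7 kN·m/kg
Candidate Z ranks first.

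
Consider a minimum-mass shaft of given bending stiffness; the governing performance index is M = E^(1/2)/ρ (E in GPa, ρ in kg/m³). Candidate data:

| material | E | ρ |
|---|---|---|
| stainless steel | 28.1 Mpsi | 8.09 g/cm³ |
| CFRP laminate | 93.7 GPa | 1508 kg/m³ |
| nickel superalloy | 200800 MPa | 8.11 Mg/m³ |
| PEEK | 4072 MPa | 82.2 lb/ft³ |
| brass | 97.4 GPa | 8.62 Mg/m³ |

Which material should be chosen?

After converting to SI:
  stainless steel: E = 193.7 GPa, ρ = 8090 kg/m³
  CFRP laminate: E = 93.70 GPa, ρ = 1508 kg/m³
  nickel superalloy: E = 200.8 GPa, ρ = 8110 kg/m³
  PEEK: E = 4.072 GPa, ρ = 1317 kg/m³
  brass: E = 97.40 GPa, ρ = 8620 kg/m³
  CFRP laminate: M = 6.42×10⁻³
  nickel superalloy: M = 1.75×10⁻³
  stainless steel: M = 1.72×10⁻³
  PEEK: M = 1.53×10⁻³
  brass: M = 1.14×10⁻³
CFRP laminate has the largest M.

CFRP laminate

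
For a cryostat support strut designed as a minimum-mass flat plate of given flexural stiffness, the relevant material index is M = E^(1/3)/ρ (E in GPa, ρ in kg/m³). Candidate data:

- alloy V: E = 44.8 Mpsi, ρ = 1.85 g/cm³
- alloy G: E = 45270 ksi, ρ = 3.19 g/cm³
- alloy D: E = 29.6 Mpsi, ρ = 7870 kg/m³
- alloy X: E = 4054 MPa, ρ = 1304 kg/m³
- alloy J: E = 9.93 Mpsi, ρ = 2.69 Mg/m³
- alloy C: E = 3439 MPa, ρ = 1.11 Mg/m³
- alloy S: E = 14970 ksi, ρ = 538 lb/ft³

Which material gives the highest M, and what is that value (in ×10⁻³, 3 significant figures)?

alloy V, M = 3.65×10⁻³

After converting to SI:
  alloy V: E = 308.9 GPa, ρ = 1850 kg/m³
  alloy G: E = 312.1 GPa, ρ = 3190 kg/m³
  alloy D: E = 204.1 GPa, ρ = 7870 kg/m³
  alloy X: E = 4.054 GPa, ρ = 1304 kg/m³
  alloy J: E = 68.46 GPa, ρ = 2690 kg/m³
  alloy C: E = 3.439 GPa, ρ = 1110 kg/m³
  alloy S: E = 103.2 GPa, ρ = 8618 kg/m³
  alloy V: M = 3.65×10⁻³
  alloy G: M = 2.13×10⁻³
  alloy J: M = 1.52×10⁻³
  alloy C: M = 1.36×10⁻³
  alloy X: M = 1.22×10⁻³
  alloy D: M = 0.748×10⁻³
  alloy S: M = 0.544×10⁻³
The maximum is for alloy V.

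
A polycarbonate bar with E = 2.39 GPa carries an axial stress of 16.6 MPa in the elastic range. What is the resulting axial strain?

ε = σ/E = 16.6 / 2390 = 6.95×10⁻³.

6.95×10⁻³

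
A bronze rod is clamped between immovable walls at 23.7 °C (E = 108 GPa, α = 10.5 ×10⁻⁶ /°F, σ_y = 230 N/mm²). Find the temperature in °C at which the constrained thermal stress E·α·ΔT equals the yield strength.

α = 10.5×10⁻⁶/°F × 9/5 = 18.9×10⁻⁶/K.
σ_y = 230 N/mm² = 230.0 MPa.
E·α·ΔT = 230.0 MPa ⇒ ΔT = 230.0 / (108.0×10³ × 18.9×10⁻⁶) = 112.7 K.
T = 23.7 + 112.7 = 136.4 °C.

136 °C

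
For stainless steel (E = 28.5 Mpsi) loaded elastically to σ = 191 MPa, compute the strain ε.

E = 28.5 Mpsi = 196.5 GPa = 196500 MPa.
ε = σ/E = 191 / 196500 = 9.72×10⁻⁴.

9.72×10⁻⁴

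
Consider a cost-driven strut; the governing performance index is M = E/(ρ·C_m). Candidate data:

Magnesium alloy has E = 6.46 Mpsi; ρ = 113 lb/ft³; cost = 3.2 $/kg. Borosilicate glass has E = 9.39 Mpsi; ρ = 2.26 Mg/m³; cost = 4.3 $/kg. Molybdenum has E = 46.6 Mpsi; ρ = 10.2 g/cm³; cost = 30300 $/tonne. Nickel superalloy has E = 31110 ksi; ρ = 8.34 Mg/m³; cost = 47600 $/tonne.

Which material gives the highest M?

After converting to SI:
  magnesium alloy: E = 44.54 GPa, ρ = 1810 kg/m³, cost = 3.200 $/kg
  borosilicate glass: E = 64.74 GPa, ρ = 2260 kg/m³, cost = 4.300 $/kg
  molybdenum: E = 321.3 GPa, ρ = 10200 kg/m³, cost = 30.30 $/kg
  nickel superalloy: E = 214.5 GPa, ρ = 8340 kg/m³, cost = 47.60 $/kg
  magnesium alloy: M = 7.69 MN·m per $
  borosilicate glass: M = 6.66 MN·m per $
  molybdenum: M = 1.04 MN·m per $
  nickel superalloy: M = 0.540 MN·m per $
Magnesium alloy ranks first.

magnesium alloy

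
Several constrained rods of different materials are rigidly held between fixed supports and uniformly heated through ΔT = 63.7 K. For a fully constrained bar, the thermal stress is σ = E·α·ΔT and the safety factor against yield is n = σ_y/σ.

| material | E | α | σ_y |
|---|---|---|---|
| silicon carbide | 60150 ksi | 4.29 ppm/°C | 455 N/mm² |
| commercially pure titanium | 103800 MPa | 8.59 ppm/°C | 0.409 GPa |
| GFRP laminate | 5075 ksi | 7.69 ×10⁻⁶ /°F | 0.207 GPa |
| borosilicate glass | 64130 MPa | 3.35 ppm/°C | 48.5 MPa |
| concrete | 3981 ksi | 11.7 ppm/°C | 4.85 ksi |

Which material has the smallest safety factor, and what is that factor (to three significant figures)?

In consistent units (E in GPa, α in ×10⁻⁶/K, σ_y in MPa):
  silicon carbide: E = 414.7, α = 4.29, σ_y = 455.0 → σ = 113 MPa, n = 4.01
  commercially pure titanium: E = 103.8, α = 8.59, σ_y = 409.0 → σ = 56.8 MPa, n = 7.20
  GFRP laminate: E = 34.99, α = 13.8, σ_y = 207.0 → σ = 30.9 MPa, n = 6.71
  borosilicate glass: E = 64.13, α = 3.35, σ_y = 48.50 → σ = 13.7 MPa, n = 3.54
  concrete: E = 27.45, α = 11.7, σ_y = 33.44 → σ = 20.5 MPa, n = 1.63
Smallest n: concrete with n = 1.63.

concrete, n = 1.63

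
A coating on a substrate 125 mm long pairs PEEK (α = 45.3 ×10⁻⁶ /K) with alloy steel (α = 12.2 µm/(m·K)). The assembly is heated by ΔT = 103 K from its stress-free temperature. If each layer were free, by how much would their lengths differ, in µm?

Δα = |45.3 − 12.2|×10⁻⁶/K = 33.1×10⁻⁶/K.
ΔL_mismatch = Δα·L·ΔT = 33.1×10⁻⁶ × 125.0 mm × 103.0 K = 426 µm.

426 µm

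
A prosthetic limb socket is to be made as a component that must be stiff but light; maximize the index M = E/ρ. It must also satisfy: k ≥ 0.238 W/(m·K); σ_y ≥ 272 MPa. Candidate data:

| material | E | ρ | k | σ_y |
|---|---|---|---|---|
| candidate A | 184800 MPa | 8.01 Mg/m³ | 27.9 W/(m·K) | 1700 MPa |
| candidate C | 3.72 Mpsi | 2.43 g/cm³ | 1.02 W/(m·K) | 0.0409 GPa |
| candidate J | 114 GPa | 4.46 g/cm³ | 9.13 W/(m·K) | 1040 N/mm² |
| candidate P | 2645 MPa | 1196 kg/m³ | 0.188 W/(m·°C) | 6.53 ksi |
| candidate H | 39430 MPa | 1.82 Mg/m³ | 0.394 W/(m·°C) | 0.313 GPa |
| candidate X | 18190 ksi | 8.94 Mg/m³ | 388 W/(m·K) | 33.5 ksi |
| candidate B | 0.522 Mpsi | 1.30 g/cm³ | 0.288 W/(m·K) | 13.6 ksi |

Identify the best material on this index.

candidate J

Screen on constraints: k ≥ 0.238 W/(m·K); σ_y ≥ 272 MPa. Survivors: candidate A, candidate J, candidate H.
After converting to SI:
  candidate A: E = 184.8 GPa, ρ = 8010 kg/m³
  candidate J: E = 114.0 GPa, ρ = 4460 kg/m³
  candidate H: E = 39.43 GPa, ρ = 1820 kg/m³
  candidate J: M = 25.6 MN·m/kg
  candidate A: M = 23.1 MN·m/kg
  candidate H: M = 21.7 MN·m/kg
Highest index: candidate J.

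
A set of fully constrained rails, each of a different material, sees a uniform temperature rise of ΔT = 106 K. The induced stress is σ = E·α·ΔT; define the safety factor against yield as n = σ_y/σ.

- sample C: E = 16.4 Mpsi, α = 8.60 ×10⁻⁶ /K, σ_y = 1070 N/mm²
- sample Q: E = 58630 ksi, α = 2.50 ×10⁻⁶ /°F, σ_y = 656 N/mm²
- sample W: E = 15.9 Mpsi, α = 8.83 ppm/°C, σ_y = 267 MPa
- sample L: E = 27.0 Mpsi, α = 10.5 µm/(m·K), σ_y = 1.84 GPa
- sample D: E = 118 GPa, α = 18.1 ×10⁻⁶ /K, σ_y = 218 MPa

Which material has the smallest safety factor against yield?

sample D

Converting E to GPa, α to ×10⁻⁶/K, σ_y to MPa, then σ and n for each:
  sample C: E = 113.1, α = 8.60, σ_y = 1070 → σ = 103 MPa, n = 10.4
  sample Q: E = 404.2, α = 4.50, σ_y = 656.0 → σ = 193 MPa, n = 3.40
  sample W: E = 109.6, α = 8.83, σ_y = 267.0 → σ = 103 MPa, n = 2.60
  sample L: E = 186.2, α = 10.5, σ_y = 1840 → σ = 207 MPa, n = 8.88
  sample D: E = 118.0, α = 18.1, σ_y = 218.0 → σ = 226 MPa, n = 0.963
Smallest n: sample D with n = 0.963.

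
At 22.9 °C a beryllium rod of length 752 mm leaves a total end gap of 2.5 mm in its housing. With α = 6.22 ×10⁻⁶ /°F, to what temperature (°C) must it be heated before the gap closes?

320 °C

α = 6.22×10⁻⁶/°F × 9/5 = 11.2×10⁻⁶/K.
α·L₀·ΔT = 2.5 mm ⇒ ΔT = 2.5 / (11.2×10⁻⁶ × 752.0) = 296.9 K.
T = 22.9 + 296.9 = 319.8 °C.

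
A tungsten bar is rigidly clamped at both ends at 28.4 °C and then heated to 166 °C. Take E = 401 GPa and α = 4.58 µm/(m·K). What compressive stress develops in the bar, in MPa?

ΔT = 137.6 K. Constrained thermal stress σ = E·α·ΔT = 401.0×10³ MPa × 4.58×10⁻⁶ × 137.6 = 253 MPa (compressive).

253 MPa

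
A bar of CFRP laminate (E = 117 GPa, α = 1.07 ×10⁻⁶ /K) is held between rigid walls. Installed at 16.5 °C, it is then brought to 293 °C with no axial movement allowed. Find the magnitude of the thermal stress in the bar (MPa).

ΔT = 276.5 K. Constrained thermal stress σ = E·α·ΔT = 117.0×10³ MPa × 1.07×10⁻⁶ × 276.5 = 34.6 MPa (compressive).

34.6 MPa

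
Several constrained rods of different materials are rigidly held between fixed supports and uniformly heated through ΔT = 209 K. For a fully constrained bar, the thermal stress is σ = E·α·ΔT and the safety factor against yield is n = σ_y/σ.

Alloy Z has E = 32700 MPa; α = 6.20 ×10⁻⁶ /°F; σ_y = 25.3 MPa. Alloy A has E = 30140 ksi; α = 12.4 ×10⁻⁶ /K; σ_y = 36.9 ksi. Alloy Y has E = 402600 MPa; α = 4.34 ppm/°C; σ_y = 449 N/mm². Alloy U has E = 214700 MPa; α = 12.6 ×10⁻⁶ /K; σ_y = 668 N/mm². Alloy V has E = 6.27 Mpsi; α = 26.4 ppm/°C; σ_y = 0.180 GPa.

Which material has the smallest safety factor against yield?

With everything in SI (GPa, ×10⁻⁶/K, MPa):
  alloy Z: E = 32.70, α = 11.2, σ_y = 25.30 → σ = 76.3 MPa, n = 0.332
  alloy A: E = 207.8, α = 12.4, σ_y = 254.4 → σ = 539 MPa, n = 0.472
  alloy Y: E = 402.6, α = 4.34, σ_y = 449.0 → σ = 365 MPa, n = 1.23
  alloy U: E = 214.7, α = 12.6, σ_y = 668.0 → σ = 565 MPa, n = 1.18
  alloy V: E = 43.23, α = 26.4, σ_y = 180.0 → σ = 239 MPa, n = 0.755
Alloy Z has the lowest safety factor, n = 0.332.

alloy Z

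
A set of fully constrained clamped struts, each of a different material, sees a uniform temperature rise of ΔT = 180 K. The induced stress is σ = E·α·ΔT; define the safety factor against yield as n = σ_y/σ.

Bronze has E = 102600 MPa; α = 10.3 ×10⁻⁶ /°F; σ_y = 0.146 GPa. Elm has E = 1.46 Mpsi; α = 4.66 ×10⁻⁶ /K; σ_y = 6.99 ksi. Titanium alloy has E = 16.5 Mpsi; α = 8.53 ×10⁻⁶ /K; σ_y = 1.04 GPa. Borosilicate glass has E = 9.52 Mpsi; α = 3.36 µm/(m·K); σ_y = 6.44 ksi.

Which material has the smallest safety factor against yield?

In consistent units (E in GPa, α in ×10⁻⁶/K, σ_y in MPa):
  bronze: E = 102.6, α = 18.5, σ_y = 146.0 → σ = 342 MPa, n = 0.426
  elm: E = 10.07, α = 4.66, σ_y = 48.19 → σ = 8.44 MPa, n = 5.71
  titanium alloy: E = 113.8, α = 8.53, σ_y = 1040 → σ = 175 MPa, n = 5.95
  borosilicate glass: E = 65.64, α = 3.36, σ_y = 44.40 → σ = 39.7 MPa, n = 1.12
Smallest n: bronze with n = 0.426.

bronze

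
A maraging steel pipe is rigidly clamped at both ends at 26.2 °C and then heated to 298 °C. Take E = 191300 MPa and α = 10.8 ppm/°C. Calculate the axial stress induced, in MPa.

562 MPa

E = 191300 MPa = 191.3 GPa.
ΔT = 271.8 K. Constrained thermal stress σ = E·α·ΔT = 191.3×10³ MPa × 10.8×10⁻⁶ × 271.8 = 562 MPa (compressive).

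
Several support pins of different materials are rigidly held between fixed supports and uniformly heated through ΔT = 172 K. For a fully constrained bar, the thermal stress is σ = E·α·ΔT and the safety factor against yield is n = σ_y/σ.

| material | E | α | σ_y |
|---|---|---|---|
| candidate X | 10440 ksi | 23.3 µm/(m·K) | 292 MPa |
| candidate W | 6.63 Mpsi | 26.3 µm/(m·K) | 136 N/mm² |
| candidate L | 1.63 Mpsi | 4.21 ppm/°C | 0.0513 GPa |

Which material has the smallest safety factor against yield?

candidate W

In consistent units (E in GPa, α in ×10⁻⁶/K, σ_y in MPa):
  candidate X: E = 71.98, α = 23.3, σ_y = 292.0 → σ = 288 MPa, n = 1.01
  candidate W: E = 45.71, α = 26.3, σ_y = 136.0 → σ = 207 MPa, n = 0.658
  candidate L: E = 11.24, α = 4.21, σ_y = 51.30 → σ = 8.14 MPa, n = 6.30
Smallest n: candidate W with n = 0.658.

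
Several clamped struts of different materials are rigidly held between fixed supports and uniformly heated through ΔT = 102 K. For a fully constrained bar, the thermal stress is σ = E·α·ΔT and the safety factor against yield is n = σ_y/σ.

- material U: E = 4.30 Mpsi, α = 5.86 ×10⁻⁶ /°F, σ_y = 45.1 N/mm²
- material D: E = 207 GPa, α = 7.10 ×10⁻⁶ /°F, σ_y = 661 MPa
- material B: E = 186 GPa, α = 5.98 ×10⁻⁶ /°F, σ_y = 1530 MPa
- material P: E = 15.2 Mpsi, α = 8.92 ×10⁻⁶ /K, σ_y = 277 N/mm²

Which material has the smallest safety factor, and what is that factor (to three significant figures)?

material U, n = 1.41

In consistent units (E in GPa, α in ×10⁻⁶/K, σ_y in MPa):
  material U: E = 29.65, α = 10.5, σ_y = 45.10 → σ = 31.9 MPa, n = 1.41
  material D: E = 207.0, α = 12.8, σ_y = 661.0 → σ = 270 MPa, n = 2.45
  material B: E = 186.0, α = 10.8, σ_y = 1530 → σ = 204 MPa, n = 7.49
  material P: E = 104.8, α = 8.92, σ_y = 277.0 → σ = 95.4 MPa, n = 2.91
The minimum is material U at n = 1.41.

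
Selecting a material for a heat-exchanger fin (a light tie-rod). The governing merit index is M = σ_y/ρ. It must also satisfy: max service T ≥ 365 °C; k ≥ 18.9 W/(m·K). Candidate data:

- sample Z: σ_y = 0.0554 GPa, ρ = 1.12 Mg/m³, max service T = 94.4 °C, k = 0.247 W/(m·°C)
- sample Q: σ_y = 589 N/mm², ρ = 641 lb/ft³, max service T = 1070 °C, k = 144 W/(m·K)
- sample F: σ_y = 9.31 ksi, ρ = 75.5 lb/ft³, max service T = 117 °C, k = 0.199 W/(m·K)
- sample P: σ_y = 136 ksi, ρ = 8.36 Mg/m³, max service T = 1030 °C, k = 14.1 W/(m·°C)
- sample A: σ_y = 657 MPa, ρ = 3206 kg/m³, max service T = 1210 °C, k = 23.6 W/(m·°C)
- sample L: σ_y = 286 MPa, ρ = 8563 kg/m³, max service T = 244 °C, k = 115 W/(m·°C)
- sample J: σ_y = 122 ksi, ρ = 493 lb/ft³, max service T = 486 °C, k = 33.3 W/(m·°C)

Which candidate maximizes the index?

Screen on constraints: max service T ≥ 365 °C; k ≥ 18.9 W/(m·K). Survivors: sample Q, sample A, sample J.
After converting to SI:
  sample Q: σ_y = 589.0 MPa, ρ = 10270 kg/m³
  sample A: σ_y = 657.0 MPa, ρ = 3206 kg/m³
  sample J: σ_y = 841.2 MPa, ρ = 7897 kg/m³
  sample A: M = 205 kN·m/kg
  sample J: M = 107 kN·m/kg
  sample Q: M = 57.4 kN·m/kg
The maximum is for sample A.

sample A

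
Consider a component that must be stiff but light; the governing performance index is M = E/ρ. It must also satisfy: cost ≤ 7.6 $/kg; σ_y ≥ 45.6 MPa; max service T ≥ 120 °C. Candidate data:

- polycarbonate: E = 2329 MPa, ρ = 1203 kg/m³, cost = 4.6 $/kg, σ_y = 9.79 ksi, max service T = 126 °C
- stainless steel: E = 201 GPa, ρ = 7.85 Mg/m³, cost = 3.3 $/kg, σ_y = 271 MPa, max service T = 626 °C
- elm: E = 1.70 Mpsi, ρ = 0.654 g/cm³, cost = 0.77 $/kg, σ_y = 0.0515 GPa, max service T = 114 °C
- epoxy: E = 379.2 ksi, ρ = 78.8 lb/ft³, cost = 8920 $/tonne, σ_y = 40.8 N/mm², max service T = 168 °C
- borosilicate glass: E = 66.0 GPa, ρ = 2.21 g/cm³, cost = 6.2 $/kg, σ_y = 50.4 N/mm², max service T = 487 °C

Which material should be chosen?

borosilicate glass

Screen on constraints: cost ≤ 7.6 $/kg; σ_y ≥ 45.6 MPa; max service T ≥ 120 °C. Survivors: polycarbonate, stainless steel, borosilicate glass.
Putting every candidate on a common basis:
  polycarbonate: E = 2.329 GPa, ρ = 1203 kg/m³
  stainless steel: E = 201.0 GPa, ρ = 7850 kg/m³
  borosilicate glass: E = 66.00 GPa, ρ = 2210 kg/m³
  borosilicate glass: M = 29.9 MN·m/kg
  stainless steel: M = 25.6 MN·m/kg
  polycarbonate: M = 1.94 MN·m/kg
Borosilicate glass has the largest M.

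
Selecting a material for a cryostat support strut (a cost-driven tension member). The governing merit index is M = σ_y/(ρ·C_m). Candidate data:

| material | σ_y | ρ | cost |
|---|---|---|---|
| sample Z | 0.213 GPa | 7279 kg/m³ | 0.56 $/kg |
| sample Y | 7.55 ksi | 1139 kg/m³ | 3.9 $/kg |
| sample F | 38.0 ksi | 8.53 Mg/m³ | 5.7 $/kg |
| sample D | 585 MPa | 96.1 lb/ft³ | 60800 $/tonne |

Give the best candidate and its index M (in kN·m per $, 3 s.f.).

sample Z, M = 52.3 kN·m per $

After converting to SI:
  sample Z: σ_y = 213.0 MPa, ρ = 7279 kg/m³, cost = 0.5600 $/kg
  sample Y: σ_y = 52.06 MPa, ρ = 1139 kg/m³, cost = 3.900 $/kg
  sample F: σ_y = 262.0 MPa, ρ = 8530 kg/m³, cost = 5.700 $/kg
  sample D: σ_y = 585.0 MPa, ρ = 1539 kg/m³, cost = 60.80 $/kg
  sample Z: M = 52.3 kN·m per $
  sample Y: M = 11.7 kN·m per $
  sample D: M = 6.25 kN·m per $
  sample F: M = 5.39 kN·m per $
Sample Z has the largest M.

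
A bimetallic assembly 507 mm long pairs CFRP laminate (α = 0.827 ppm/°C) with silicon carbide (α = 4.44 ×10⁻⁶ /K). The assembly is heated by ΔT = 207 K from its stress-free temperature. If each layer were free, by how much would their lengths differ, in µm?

Δα = |0.827 − 4.44|×10⁻⁶/K = 3.61×10⁻⁶/K.
ΔL_mismatch = Δα·L·ΔT = 3.61×10⁻⁶ × 507.0 mm × 207.0 K = 379 µm.

379 µm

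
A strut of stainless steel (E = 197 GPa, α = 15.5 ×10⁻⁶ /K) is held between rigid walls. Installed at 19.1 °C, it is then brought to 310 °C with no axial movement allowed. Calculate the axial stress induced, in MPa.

ΔT = 290.9 K. Constrained thermal stress σ = E·α·ΔT = 197.0×10³ MPa × 15.5×10⁻⁶ × 290.9 = 888 MPa (compressive).

888 MPa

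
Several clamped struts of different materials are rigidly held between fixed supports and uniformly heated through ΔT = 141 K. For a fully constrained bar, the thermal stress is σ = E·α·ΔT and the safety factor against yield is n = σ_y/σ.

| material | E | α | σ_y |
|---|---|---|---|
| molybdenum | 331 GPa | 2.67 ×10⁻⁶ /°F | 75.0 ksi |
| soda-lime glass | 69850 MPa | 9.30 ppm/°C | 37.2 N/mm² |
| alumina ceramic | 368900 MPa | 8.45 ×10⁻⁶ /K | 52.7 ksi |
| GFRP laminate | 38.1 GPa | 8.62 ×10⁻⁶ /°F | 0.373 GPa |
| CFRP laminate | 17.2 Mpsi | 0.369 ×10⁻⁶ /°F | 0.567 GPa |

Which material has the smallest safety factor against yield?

Per material, after unit conversion:
  molybdenum: E = 331.0, α = 4.81, σ_y = 517.1 → σ = 224 MPa, n = 2.31
  soda-lime glass: E = 69.85, α = 9.30, σ_y = 37.20 → σ = 91.6 MPa, n = 0.406
  alumina ceramic: E = 368.9, α = 8.45, σ_y = 363.4 → σ = 440 MPa, n = 0.827
  GFRP laminate: E = 38.10, α = 15.5, σ_y = 373.0 → σ = 83.4 MPa, n = 4.47
  CFRP laminate: E = 118.6, α = 0.664, σ_y = 567.0 → σ = 11.1 MPa, n = 51.1
The minimum is soda-lime glass at n = 0.406.

soda-lime glass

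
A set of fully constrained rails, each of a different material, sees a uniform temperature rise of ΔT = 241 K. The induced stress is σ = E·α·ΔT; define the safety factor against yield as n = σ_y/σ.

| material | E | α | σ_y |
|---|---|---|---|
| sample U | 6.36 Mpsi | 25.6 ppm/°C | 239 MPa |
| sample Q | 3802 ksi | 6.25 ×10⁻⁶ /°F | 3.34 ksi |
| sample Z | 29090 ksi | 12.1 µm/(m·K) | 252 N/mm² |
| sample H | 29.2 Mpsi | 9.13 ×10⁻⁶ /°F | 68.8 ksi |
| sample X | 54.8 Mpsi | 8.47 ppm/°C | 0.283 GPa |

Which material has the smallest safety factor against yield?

In consistent units (E in GPa, α in ×10⁻⁶/K, σ_y in MPa):
  sample U: E = 43.85, α = 25.6, σ_y = 239.0 → σ = 271 MPa, n = 0.883
  sample Q: E = 26.21, α = 11.2, σ_y = 23.03 → σ = 71.1 MPa, n = 0.324
  sample Z: E = 200.6, α = 12.1, σ_y = 252.0 → σ = 585 MPa, n = 0.431
  sample H: E = 201.3, α = 16.4, σ_y = 474.4 → σ = 797 MPa, n = 0.595
  sample X: E = 377.8, α = 8.47, σ_y = 283.0 → σ = 771 MPa, n = 0.367
Sample Q has the lowest safety factor, n = 0.324.

sample Q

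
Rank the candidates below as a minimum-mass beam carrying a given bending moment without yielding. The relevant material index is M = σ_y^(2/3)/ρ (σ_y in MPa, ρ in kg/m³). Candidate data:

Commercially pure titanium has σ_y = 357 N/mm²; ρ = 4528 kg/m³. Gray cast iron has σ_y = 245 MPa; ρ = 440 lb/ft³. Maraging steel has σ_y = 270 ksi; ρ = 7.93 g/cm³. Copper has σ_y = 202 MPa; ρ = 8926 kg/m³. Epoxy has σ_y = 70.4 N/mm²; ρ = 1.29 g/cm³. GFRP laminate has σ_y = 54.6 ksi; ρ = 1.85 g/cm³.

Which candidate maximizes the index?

GFRP laminate

After converting to SI:
  commercially pure titanium: σ_y = 357.0 MPa, ρ = 4528 kg/m³
  gray cast iron: σ_y = 245.0 MPa, ρ = 7048 kg/m³
  maraging steel: σ_y = 1862 MPa, ρ = 7930 kg/m³
  copper: σ_y = 202.0 MPa, ρ = 8926 kg/m³
  epoxy: σ_y = 70.40 MPa, ρ = 1290 kg/m³
  GFRP laminate: σ_y = 376.5 MPa, ρ = 1850 kg/m³
  GFRP laminate: M = 28.2×10⁻³
  maraging steel: M = 19.1×10⁻³
  epoxy: M = 13.2×10⁻³
  commercially pure titanium: M = 11.1×10⁻³
  gray cast iron: M = 5.56×10⁻³
  copper: M = 3.86×10⁻³
The maximum is for GFRP laminate.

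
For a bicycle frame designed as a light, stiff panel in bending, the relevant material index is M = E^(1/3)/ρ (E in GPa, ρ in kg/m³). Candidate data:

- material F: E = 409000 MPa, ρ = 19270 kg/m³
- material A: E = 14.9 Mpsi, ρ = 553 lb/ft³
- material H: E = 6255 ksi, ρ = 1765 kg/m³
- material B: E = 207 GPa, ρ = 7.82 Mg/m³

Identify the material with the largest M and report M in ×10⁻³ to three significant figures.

material H, M = 1.99×10⁻³

Convert each candidate to consistent units, then evaluate M:
  material F: E = 409.0 GPa, ρ = 19270 kg/m³
  material A: E = 102.7 GPa, ρ = 8858 kg/m³
  material H: E = 43.13 GPa, ρ = 1765 kg/m³
  material B: E = 207.0 GPa, ρ = 7820 kg/m³
  material H: M = 1.99×10⁻³
  material B: M = 0.756×10⁻³
  material A: M = 0.529×10⁻³
  material F: M = 0.385×10⁻³
Material H has the largest M.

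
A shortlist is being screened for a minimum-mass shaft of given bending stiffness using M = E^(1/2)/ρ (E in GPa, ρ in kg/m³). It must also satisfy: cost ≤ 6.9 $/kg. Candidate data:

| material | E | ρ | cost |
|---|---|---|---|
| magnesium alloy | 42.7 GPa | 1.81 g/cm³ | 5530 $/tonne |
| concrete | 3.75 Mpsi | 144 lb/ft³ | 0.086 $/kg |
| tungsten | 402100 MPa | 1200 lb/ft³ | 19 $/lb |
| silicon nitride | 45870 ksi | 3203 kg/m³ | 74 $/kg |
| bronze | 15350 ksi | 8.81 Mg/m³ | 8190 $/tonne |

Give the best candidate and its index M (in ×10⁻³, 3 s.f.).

magnesium alloy, M = 3.61×10⁻³

Screen on constraints: cost ≤ 6.9 $/kg. Survivors: magnesium alloy, concrete.
Normalizing units and computing the index:
  magnesium alloy: E = 42.70 GPa, ρ = 1810 kg/m³
  concrete: E = 25.86 GPa, ρ = 2307 kg/m³
  magnesium alloy: M = 3.61×10⁻³
  concrete: M = 2.20×10⁻³
Magnesium alloy has the largest M.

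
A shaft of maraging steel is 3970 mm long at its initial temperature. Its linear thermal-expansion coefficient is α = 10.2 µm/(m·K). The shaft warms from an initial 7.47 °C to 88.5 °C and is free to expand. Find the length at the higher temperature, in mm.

ΔT = 88.5 − 7.47 = 81.03 K.
ΔL = α·L₀·ΔT = 10.2×10⁻⁶ × 3970 mm × 81.03 K = 3.28 mm.
L = L₀ + ΔL = 3970 + 3.28 = 3973.3 mm.

3973.3 mm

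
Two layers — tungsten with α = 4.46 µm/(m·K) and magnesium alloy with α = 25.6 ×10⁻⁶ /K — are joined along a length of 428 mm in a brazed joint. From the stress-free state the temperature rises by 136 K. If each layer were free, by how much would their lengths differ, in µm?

Δα = |4.46 − 25.6|×10⁻⁶/K = 21.1×10⁻⁶/K.
ΔL_mismatch = Δα·L·ΔT = 21.1×10⁻⁶ × 428.0 mm × 136.0 K = 1230 µm.

1230 µm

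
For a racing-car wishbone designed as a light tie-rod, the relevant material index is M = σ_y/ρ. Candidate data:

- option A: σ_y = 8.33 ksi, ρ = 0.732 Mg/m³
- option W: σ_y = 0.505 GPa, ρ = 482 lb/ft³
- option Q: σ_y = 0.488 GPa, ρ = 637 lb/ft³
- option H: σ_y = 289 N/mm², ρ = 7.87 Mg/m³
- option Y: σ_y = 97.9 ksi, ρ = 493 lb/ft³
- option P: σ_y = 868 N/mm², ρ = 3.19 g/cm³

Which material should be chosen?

After converting to SI:
  option A: σ_y = 57.43 MPa, ρ = 732.0 kg/m³
  option W: σ_y = 505.0 MPa, ρ = 7721 kg/m³
  option Q: σ_y = 488.0 MPa, ρ = 10200 kg/m³
  option H: σ_y = 289.0 MPa, ρ = 7870 kg/m³
  option Y: σ_y = 675.0 MPa, ρ = 7897 kg/m³
  option P: σ_y = 868.0 MPa, ρ = 3190 kg/m³
  option P: M = 272 kN·m/kg
  option Y: M = 85.5 kN·m/kg
  option A: M = 78.5 kN·m/kg
  option W: M = 65.4 kN·m/kg
  option Q: M = 47.8 kN·m/kg
  option H: M = 36.7 kN·m/kg
Highest index: option P.

option P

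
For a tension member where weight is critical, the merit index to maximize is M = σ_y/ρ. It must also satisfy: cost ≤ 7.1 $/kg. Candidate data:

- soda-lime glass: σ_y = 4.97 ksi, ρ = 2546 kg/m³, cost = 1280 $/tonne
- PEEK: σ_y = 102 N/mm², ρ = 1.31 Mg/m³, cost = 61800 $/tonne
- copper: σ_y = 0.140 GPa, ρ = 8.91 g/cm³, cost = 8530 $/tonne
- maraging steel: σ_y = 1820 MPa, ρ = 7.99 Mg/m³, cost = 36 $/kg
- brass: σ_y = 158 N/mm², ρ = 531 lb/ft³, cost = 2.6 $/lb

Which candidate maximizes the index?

brass

Screen on constraints: cost ≤ 7.1 $/kg. Survivors: soda-lime glass, brass.
After converting to SI:
  soda-lime glass: σ_y = 34.27 MPa, ρ = 2546 kg/m³
  brass: σ_y = 158.0 MPa, ρ = 8506 kg/m³
  brass: M = 18.6 kN·m/kg
  soda-lime glass: M = 13.5 kN·m/kg
Brass ranks first.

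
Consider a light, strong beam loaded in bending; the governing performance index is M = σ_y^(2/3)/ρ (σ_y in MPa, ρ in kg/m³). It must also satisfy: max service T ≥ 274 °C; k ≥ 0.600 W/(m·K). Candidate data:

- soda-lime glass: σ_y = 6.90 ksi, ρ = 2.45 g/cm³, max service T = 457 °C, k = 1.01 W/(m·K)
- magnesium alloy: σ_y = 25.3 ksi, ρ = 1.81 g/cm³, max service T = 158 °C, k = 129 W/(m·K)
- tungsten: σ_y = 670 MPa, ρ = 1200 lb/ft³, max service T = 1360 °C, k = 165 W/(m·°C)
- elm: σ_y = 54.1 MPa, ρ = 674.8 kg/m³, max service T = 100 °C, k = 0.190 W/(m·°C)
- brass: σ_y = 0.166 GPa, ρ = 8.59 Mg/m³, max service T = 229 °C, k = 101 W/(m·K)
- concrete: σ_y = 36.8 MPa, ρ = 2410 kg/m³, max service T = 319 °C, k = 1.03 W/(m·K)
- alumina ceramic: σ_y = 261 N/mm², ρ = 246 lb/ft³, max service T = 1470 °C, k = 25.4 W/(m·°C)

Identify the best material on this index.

Screen on constraints: max service T ≥ 274 °C; k ≥ 0.600 W/(m·K). Survivors: soda-lime glass, tungsten, concrete, alumina ceramic.
After converting to SI:
  soda-lime glass: σ_y = 47.57 MPa, ρ = 2450 kg/m³
  tungsten: σ_y = 670.0 MPa, ρ = 19220 kg/m³
  concrete: σ_y = 36.80 MPa, ρ = 2410 kg/m³
  alumina ceramic: σ_y = 261.0 MPa, ρ = 3941 kg/m³
  alumina ceramic: M = 10.4×10⁻³
  soda-lime glass: M = 5.36×10⁻³
  concrete: M = 4.59×10⁻³
  tungsten: M = 3.98×10⁻³
Alumina ceramic has the largest M.

alumina ceramic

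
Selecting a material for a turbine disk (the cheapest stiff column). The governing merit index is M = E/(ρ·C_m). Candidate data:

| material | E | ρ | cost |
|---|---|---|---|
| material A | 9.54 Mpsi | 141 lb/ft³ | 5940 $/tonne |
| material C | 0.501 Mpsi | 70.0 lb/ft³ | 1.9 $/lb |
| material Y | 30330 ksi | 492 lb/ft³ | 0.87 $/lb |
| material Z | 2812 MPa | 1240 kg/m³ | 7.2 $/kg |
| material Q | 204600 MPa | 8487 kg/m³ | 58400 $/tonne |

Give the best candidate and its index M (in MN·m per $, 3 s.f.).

Putting every candidate on a common basis:
  material A: E = 65.78 GPa, ρ = 2259 kg/m³, cost = 5.940 $/kg
  material C: E = 3.454 GPa, ρ = 1121 kg/m³, cost = 4.189 $/kg
  material Y: E = 209.1 GPa, ρ = 7881 kg/m³, cost = 1.918 $/kg
  material Z: E = 2.812 GPa, ρ = 1240 kg/m³, cost = 7.200 $/kg
  material Q: E = 204.6 GPa, ρ = 8487 kg/m³, cost = 58.40 $/kg
  material Y: M = 13.8 MN·m per $
  material A: M = 4.90 MN·m per $
  material C: M = 0.735 MN·m per $
  material Q: M = 0.413 MN·m per $
  material Z: M = 0.315 MN·m per $
Material Y has the largest M.

material Y, M = 13.8 MN·m per $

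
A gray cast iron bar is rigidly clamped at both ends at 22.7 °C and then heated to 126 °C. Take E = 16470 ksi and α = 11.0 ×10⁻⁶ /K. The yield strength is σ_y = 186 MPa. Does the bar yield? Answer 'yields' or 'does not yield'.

E = 16470 ksi = 113.6 GPa.
ΔT = 103.3 K. Constrained thermal stress σ = E·α·ΔT = 113.6×10³ MPa × 11.0×10⁻⁶ × 103.3 = 129 MPa (compressive).
Compare to σ_y = 186 MPa: σ < σ_y, so it does not yield.

does not yield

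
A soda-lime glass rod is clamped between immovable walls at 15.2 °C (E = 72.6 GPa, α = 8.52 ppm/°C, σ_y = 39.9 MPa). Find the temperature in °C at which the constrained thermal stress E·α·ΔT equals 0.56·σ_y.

51.3 °C

E·α·ΔT = 22.34 MPa ⇒ ΔT = 22.34 / (72.60×10³ × 8.52×10⁻⁶) = 36.12 K.
T = 15.2 + 36.12 = 51.32 °C.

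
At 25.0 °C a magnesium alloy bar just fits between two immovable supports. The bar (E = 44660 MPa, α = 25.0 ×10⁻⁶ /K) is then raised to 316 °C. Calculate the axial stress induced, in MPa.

E = 44660 MPa = 44.66 GPa.
ΔT = 291.0 K. Constrained thermal stress σ = E·α·ΔT = 44.66×10³ MPa × 25.0×10⁻⁶ × 291.0 = 325 MPa (compressive).

325 MPa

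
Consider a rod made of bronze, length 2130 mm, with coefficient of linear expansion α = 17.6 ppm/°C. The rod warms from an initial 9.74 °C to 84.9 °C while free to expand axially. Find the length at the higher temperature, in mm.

2132.8 mm

ΔT = 84.9 − 9.74 = 75.16 K.
ΔL = α·L₀·ΔT = 17.6×10⁻⁶ × 2130 mm × 75.16 K = 2.82 mm.
L = L₀ + ΔL = 2130 + 2.82 = 2132.8 mm.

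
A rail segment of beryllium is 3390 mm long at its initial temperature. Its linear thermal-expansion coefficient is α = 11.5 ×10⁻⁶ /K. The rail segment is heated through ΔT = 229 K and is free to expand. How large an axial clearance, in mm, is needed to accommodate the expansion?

8.93 mm

ΔL = α·L₀·ΔT = 11.5×10⁻⁶ × 3390 mm × 229.0 K = 8.93 mm.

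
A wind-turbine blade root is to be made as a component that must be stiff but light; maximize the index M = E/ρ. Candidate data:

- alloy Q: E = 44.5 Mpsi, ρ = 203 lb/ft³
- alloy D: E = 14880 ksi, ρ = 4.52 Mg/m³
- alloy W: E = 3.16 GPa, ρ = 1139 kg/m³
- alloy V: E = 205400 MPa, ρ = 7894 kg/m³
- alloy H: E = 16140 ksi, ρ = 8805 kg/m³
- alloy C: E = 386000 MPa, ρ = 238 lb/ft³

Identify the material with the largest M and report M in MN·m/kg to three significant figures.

alloy C, M = 101 MN·m/kg

In SI units:
  alloy Q: E = 306.8 GPa, ρ = 3252 kg/m³
  alloy D: E = 102.6 GPa, ρ = 4520 kg/m³
  alloy W: E = 3.160 GPa, ρ = 1139 kg/m³
  alloy V: E = 205.4 GPa, ρ = 7894 kg/m³
  alloy H: E = 111.3 GPa, ρ = 8805 kg/m³
  alloy C: E = 386.0 GPa, ρ = 3812 kg/m³
  alloy C: M = 101 MN·m/kg
  alloy Q: M = 94.4 MN·m/kg
  alloy V: M = 26.0 MN·m/kg
  alloy D: M = 22.7 MN·m/kg
  alloy H: M = 12.6 MN·m/kg
  alloy W: M = 2.77 MN·m/kg
Alloy C ranks first.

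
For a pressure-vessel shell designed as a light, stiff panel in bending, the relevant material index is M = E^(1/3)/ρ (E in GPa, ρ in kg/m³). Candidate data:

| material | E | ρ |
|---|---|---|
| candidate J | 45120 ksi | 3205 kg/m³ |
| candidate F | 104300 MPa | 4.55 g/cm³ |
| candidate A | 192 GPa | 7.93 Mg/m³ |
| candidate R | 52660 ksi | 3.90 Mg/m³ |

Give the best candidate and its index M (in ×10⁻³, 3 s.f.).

Convert each candidate to consistent units, then evaluate M:
  candidate J: E = 311.1 GPa, ρ = 3205 kg/m³
  candidate F: E = 104.3 GPa, ρ = 4550 kg/m³
  candidate A: E = 192.0 GPa, ρ = 7930 kg/m³
  candidate R: E = 363.1 GPa, ρ = 3900 kg/m³
  candidate J: M = 2.11×10⁻³
  candidate R: M = 1.83×10⁻³
  candidate F: M = 1.03×10⁻³
  candidate A: M = 0.727×10⁻³
Highest index: candidate J.

candidate J, M = 2.11×10⁻³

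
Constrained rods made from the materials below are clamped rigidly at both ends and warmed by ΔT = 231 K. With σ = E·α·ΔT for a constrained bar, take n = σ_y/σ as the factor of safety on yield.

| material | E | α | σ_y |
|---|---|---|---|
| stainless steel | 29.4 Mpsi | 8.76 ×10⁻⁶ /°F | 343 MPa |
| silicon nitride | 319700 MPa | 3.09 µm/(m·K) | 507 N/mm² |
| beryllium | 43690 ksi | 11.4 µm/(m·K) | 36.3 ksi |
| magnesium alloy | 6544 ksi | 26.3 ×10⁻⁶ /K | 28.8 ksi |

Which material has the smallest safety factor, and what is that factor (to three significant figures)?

In consistent units (E in GPa, α in ×10⁻⁶/K, σ_y in MPa):
  stainless steel: E = 202.7, α = 15.8, σ_y = 343.0 → σ = 738 MPa, n = 0.465
  silicon nitride: E = 319.7, α = 3.09, σ_y = 507.0 → σ = 228 MPa, n = 2.22
  beryllium: E = 301.2, α = 11.4, σ_y = 250.3 → σ = 793 MPa, n = 0.316
  magnesium alloy: E = 45.12, α = 26.3, σ_y = 198.6 → σ = 274 MPa, n = 0.724
The minimum is beryllium at n = 0.316.

beryllium, n = 0.316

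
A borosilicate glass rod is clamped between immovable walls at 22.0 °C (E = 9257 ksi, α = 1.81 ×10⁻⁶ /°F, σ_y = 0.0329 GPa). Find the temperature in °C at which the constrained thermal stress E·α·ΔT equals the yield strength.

E = 9257 ksi = 63.82 GPa.
α = 1.81×10⁻⁶/°F × 9/5 = 3.26×10⁻⁶/K.
σ_y = 0.0329 GPa = 32.90 MPa.
E·α·ΔT = 32.90 MPa ⇒ ΔT = 32.90 / (63.82×10³ × 3.26×10⁻⁶) = 158.2 K.
T = 22.0 + 158.2 = 180.2 °C.

180 °C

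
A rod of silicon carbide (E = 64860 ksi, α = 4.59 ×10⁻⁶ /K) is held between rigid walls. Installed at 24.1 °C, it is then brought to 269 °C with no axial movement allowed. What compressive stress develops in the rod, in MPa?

503 MPa

E = 64860 ksi = 447.2 GPa.
ΔT = 244.9 K. Constrained thermal stress σ = E·α·ΔT = 447.2×10³ MPa × 4.59×10⁻⁶ × 244.9 = 503 MPa (compressive).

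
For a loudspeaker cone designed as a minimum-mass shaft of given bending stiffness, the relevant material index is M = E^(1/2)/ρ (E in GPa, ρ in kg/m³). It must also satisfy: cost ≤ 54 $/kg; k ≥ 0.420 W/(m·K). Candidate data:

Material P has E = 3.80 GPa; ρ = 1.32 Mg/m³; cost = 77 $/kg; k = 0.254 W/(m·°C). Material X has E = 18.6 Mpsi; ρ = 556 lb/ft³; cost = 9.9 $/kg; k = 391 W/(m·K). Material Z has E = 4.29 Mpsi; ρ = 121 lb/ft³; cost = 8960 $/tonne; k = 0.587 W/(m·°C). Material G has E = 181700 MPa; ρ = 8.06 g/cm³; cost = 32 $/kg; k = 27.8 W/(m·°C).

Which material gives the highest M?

material Z

Screen on constraints: cost ≤ 54 $/kg; k ≥ 0.420 W/(m·K). Survivors: material X, material Z, material G.
Normalizing units and computing the index:
  material X: E = 128.2 GPa, ρ = 8906 kg/m³
  material Z: E = 29.58 GPa, ρ = 1938 kg/m³
  material G: E = 181.7 GPa, ρ = 8060 kg/m³
  material Z: M = 2.81×10⁻³
  material G: M = 1.67×10⁻³
  material X: M = 1.27×10⁻³
Material Z ranks first.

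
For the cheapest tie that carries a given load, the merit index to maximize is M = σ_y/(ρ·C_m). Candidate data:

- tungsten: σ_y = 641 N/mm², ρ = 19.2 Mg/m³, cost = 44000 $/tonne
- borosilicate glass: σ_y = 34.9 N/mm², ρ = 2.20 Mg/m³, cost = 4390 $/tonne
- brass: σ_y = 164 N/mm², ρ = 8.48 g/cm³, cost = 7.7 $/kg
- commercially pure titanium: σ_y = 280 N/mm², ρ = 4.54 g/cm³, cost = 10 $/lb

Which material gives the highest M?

Putting every candidate on a common basis:
  tungsten: σ_y = 641.0 MPa, ρ = 19200 kg/m³, cost = 44.00 $/kg
  borosilicate glass: σ_y = 34.90 MPa, ρ = 2200 kg/m³, cost = 4.390 $/kg
  brass: σ_y = 164.0 MPa, ρ = 8480 kg/m³, cost = 7.700 $/kg
  commercially pure titanium: σ_y = 280.0 MPa, ρ = 4540 kg/m³, cost = 22.05 $/kg
  borosilicate glass: M = 3.61 kN·m per $
  commercially pure titanium: M = 2.80 kN·m per $
  brass: M = 2.51 kN·m per $
  tungsten: M = 0.759 kN·m per $
Borosilicate glass has the largest M.

borosilicate glass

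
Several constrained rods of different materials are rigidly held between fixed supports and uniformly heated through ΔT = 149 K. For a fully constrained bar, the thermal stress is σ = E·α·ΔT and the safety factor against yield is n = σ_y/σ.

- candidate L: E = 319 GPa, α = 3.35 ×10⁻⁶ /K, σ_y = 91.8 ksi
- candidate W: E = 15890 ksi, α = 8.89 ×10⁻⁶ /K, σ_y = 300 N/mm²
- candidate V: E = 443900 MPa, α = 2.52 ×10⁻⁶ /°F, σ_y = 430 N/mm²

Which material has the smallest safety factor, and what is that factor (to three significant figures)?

Per material, after unit conversion:
  candidate L: E = 319.0, α = 3.35, σ_y = 632.9 → σ = 159 MPa, n = 3.98
  candidate W: E = 109.6, α = 8.89, σ_y = 300.0 → σ = 145 MPa, n = 2.07
  candidate V: E = 443.9, α = 4.54, σ_y = 430.0 → σ = 300 MPa, n = 1.43
Candidate V has the lowest safety factor, n = 1.43.

candidate V, n = 1.43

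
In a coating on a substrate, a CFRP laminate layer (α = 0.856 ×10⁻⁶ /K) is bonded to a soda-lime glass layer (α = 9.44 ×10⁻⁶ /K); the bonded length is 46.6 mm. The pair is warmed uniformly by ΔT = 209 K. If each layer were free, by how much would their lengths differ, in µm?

83.6 µm

Δα = |0.856 − 9.44|×10⁻⁶/K = 8.58×10⁻⁶/K.
ΔL_mismatch = Δα·L·ΔT = 8.58×10⁻⁶ × 46.6 mm × 209.0 K = 83.6 µm.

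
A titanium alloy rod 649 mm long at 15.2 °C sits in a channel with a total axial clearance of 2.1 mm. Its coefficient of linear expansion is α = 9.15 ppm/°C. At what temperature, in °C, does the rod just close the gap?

369 °C

α·L₀·ΔT = 2.1 mm ⇒ ΔT = 2.1 / (9.15×10⁻⁶ × 649.0) = 353.6 K.
T = 15.2 + 353.6 = 368.8 °C.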